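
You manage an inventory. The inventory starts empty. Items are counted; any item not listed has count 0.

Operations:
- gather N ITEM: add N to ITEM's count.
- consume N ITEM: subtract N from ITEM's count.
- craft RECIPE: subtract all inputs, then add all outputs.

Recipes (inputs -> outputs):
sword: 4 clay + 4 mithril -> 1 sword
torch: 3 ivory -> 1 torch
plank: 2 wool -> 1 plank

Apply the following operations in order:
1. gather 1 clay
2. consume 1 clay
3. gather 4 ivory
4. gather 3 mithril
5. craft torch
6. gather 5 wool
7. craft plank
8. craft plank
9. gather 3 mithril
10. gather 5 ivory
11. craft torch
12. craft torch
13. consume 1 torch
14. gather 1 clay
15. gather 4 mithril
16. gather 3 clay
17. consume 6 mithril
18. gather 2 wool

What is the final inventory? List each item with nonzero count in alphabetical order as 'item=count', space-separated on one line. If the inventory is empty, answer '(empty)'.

Answer: clay=4 mithril=4 plank=2 torch=2 wool=3

Derivation:
After 1 (gather 1 clay): clay=1
After 2 (consume 1 clay): (empty)
After 3 (gather 4 ivory): ivory=4
After 4 (gather 3 mithril): ivory=4 mithril=3
After 5 (craft torch): ivory=1 mithril=3 torch=1
After 6 (gather 5 wool): ivory=1 mithril=3 torch=1 wool=5
After 7 (craft plank): ivory=1 mithril=3 plank=1 torch=1 wool=3
After 8 (craft plank): ivory=1 mithril=3 plank=2 torch=1 wool=1
After 9 (gather 3 mithril): ivory=1 mithril=6 plank=2 torch=1 wool=1
After 10 (gather 5 ivory): ivory=6 mithril=6 plank=2 torch=1 wool=1
After 11 (craft torch): ivory=3 mithril=6 plank=2 torch=2 wool=1
After 12 (craft torch): mithril=6 plank=2 torch=3 wool=1
After 13 (consume 1 torch): mithril=6 plank=2 torch=2 wool=1
After 14 (gather 1 clay): clay=1 mithril=6 plank=2 torch=2 wool=1
After 15 (gather 4 mithril): clay=1 mithril=10 plank=2 torch=2 wool=1
After 16 (gather 3 clay): clay=4 mithril=10 plank=2 torch=2 wool=1
After 17 (consume 6 mithril): clay=4 mithril=4 plank=2 torch=2 wool=1
After 18 (gather 2 wool): clay=4 mithril=4 plank=2 torch=2 wool=3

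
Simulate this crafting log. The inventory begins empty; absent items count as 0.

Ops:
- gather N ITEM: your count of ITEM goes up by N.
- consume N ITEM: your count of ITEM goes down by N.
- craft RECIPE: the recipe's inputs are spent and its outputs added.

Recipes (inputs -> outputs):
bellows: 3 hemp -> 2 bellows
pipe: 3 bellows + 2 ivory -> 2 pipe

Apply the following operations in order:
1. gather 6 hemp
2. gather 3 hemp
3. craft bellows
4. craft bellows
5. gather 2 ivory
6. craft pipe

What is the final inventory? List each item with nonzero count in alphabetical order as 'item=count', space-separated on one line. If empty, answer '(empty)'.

Answer: bellows=1 hemp=3 pipe=2

Derivation:
After 1 (gather 6 hemp): hemp=6
After 2 (gather 3 hemp): hemp=9
After 3 (craft bellows): bellows=2 hemp=6
After 4 (craft bellows): bellows=4 hemp=3
After 5 (gather 2 ivory): bellows=4 hemp=3 ivory=2
After 6 (craft pipe): bellows=1 hemp=3 pipe=2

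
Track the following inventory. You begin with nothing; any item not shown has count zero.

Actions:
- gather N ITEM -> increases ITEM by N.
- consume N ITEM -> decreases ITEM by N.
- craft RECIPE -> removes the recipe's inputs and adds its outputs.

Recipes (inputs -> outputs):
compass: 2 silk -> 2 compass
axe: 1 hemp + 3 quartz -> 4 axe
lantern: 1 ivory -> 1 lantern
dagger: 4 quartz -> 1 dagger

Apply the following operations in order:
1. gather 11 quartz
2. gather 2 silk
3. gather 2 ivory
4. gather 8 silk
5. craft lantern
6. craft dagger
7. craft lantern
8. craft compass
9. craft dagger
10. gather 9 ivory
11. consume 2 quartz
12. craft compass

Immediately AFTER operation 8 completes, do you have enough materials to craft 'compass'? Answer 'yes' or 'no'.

After 1 (gather 11 quartz): quartz=11
After 2 (gather 2 silk): quartz=11 silk=2
After 3 (gather 2 ivory): ivory=2 quartz=11 silk=2
After 4 (gather 8 silk): ivory=2 quartz=11 silk=10
After 5 (craft lantern): ivory=1 lantern=1 quartz=11 silk=10
After 6 (craft dagger): dagger=1 ivory=1 lantern=1 quartz=7 silk=10
After 7 (craft lantern): dagger=1 lantern=2 quartz=7 silk=10
After 8 (craft compass): compass=2 dagger=1 lantern=2 quartz=7 silk=8

Answer: yes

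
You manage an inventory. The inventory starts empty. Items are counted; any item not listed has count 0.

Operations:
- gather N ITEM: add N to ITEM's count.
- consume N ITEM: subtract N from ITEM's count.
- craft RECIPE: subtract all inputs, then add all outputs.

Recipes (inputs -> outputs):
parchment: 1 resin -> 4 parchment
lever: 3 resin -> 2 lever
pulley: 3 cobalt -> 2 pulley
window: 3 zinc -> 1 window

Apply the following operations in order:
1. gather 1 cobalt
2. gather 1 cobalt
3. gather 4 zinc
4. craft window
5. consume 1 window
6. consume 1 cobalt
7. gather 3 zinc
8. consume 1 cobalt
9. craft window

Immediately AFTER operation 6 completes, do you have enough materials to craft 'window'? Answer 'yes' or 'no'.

After 1 (gather 1 cobalt): cobalt=1
After 2 (gather 1 cobalt): cobalt=2
After 3 (gather 4 zinc): cobalt=2 zinc=4
After 4 (craft window): cobalt=2 window=1 zinc=1
After 5 (consume 1 window): cobalt=2 zinc=1
After 6 (consume 1 cobalt): cobalt=1 zinc=1

Answer: no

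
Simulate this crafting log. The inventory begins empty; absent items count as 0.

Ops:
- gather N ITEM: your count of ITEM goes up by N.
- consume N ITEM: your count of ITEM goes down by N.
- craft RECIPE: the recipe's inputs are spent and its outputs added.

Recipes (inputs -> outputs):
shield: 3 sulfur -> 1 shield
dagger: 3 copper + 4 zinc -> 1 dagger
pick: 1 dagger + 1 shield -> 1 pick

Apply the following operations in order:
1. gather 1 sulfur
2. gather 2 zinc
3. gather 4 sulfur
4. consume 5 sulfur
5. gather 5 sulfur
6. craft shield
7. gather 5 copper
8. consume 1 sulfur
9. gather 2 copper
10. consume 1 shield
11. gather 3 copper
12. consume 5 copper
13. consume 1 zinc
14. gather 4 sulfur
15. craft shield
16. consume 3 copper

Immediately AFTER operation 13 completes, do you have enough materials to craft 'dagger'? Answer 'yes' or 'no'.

Answer: no

Derivation:
After 1 (gather 1 sulfur): sulfur=1
After 2 (gather 2 zinc): sulfur=1 zinc=2
After 3 (gather 4 sulfur): sulfur=5 zinc=2
After 4 (consume 5 sulfur): zinc=2
After 5 (gather 5 sulfur): sulfur=5 zinc=2
After 6 (craft shield): shield=1 sulfur=2 zinc=2
After 7 (gather 5 copper): copper=5 shield=1 sulfur=2 zinc=2
After 8 (consume 1 sulfur): copper=5 shield=1 sulfur=1 zinc=2
After 9 (gather 2 copper): copper=7 shield=1 sulfur=1 zinc=2
After 10 (consume 1 shield): copper=7 sulfur=1 zinc=2
After 11 (gather 3 copper): copper=10 sulfur=1 zinc=2
After 12 (consume 5 copper): copper=5 sulfur=1 zinc=2
After 13 (consume 1 zinc): copper=5 sulfur=1 zinc=1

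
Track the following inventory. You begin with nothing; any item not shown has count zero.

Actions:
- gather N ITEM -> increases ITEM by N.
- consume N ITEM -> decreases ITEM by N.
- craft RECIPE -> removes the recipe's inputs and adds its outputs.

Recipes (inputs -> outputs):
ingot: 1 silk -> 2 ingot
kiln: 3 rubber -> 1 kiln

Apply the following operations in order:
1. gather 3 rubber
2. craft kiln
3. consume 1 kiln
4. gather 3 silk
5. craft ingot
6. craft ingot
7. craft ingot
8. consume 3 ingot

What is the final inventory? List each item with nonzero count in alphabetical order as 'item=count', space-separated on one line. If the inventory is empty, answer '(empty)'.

Answer: ingot=3

Derivation:
After 1 (gather 3 rubber): rubber=3
After 2 (craft kiln): kiln=1
After 3 (consume 1 kiln): (empty)
After 4 (gather 3 silk): silk=3
After 5 (craft ingot): ingot=2 silk=2
After 6 (craft ingot): ingot=4 silk=1
After 7 (craft ingot): ingot=6
After 8 (consume 3 ingot): ingot=3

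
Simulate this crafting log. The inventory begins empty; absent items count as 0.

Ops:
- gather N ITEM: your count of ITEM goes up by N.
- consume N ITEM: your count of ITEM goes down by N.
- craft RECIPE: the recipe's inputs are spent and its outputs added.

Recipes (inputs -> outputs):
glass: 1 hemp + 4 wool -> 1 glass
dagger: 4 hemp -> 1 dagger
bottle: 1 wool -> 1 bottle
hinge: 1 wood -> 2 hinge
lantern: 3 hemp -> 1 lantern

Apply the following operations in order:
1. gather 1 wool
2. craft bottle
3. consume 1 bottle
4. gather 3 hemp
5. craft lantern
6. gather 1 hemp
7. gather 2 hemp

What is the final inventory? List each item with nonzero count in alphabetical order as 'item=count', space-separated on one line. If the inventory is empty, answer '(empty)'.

Answer: hemp=3 lantern=1

Derivation:
After 1 (gather 1 wool): wool=1
After 2 (craft bottle): bottle=1
After 3 (consume 1 bottle): (empty)
After 4 (gather 3 hemp): hemp=3
After 5 (craft lantern): lantern=1
After 6 (gather 1 hemp): hemp=1 lantern=1
After 7 (gather 2 hemp): hemp=3 lantern=1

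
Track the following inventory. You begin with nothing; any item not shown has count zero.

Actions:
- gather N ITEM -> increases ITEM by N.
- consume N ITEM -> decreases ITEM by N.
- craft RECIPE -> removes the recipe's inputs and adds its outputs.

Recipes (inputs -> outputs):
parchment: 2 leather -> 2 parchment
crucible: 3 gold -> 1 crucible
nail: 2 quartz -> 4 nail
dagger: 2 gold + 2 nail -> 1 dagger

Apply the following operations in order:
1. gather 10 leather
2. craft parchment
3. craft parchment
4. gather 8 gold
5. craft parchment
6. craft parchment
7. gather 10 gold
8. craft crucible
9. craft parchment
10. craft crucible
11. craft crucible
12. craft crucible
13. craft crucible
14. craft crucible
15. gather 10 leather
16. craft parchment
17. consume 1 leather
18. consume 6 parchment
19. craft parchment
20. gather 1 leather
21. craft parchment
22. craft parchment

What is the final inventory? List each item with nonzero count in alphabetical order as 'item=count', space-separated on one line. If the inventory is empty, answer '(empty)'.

After 1 (gather 10 leather): leather=10
After 2 (craft parchment): leather=8 parchment=2
After 3 (craft parchment): leather=6 parchment=4
After 4 (gather 8 gold): gold=8 leather=6 parchment=4
After 5 (craft parchment): gold=8 leather=4 parchment=6
After 6 (craft parchment): gold=8 leather=2 parchment=8
After 7 (gather 10 gold): gold=18 leather=2 parchment=8
After 8 (craft crucible): crucible=1 gold=15 leather=2 parchment=8
After 9 (craft parchment): crucible=1 gold=15 parchment=10
After 10 (craft crucible): crucible=2 gold=12 parchment=10
After 11 (craft crucible): crucible=3 gold=9 parchment=10
After 12 (craft crucible): crucible=4 gold=6 parchment=10
After 13 (craft crucible): crucible=5 gold=3 parchment=10
After 14 (craft crucible): crucible=6 parchment=10
After 15 (gather 10 leather): crucible=6 leather=10 parchment=10
After 16 (craft parchment): crucible=6 leather=8 parchment=12
After 17 (consume 1 leather): crucible=6 leather=7 parchment=12
After 18 (consume 6 parchment): crucible=6 leather=7 parchment=6
After 19 (craft parchment): crucible=6 leather=5 parchment=8
After 20 (gather 1 leather): crucible=6 leather=6 parchment=8
After 21 (craft parchment): crucible=6 leather=4 parchment=10
After 22 (craft parchment): crucible=6 leather=2 parchment=12

Answer: crucible=6 leather=2 parchment=12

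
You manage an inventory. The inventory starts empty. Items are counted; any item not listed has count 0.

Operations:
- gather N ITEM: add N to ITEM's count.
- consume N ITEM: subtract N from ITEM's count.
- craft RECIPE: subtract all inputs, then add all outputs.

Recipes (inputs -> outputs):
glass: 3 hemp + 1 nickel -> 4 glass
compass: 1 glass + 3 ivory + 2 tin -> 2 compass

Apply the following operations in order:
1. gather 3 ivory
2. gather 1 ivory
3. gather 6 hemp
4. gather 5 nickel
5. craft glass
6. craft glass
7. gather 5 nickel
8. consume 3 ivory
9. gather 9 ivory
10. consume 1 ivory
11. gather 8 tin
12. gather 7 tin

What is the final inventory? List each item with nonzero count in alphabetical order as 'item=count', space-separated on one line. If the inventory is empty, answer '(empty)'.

After 1 (gather 3 ivory): ivory=3
After 2 (gather 1 ivory): ivory=4
After 3 (gather 6 hemp): hemp=6 ivory=4
After 4 (gather 5 nickel): hemp=6 ivory=4 nickel=5
After 5 (craft glass): glass=4 hemp=3 ivory=4 nickel=4
After 6 (craft glass): glass=8 ivory=4 nickel=3
After 7 (gather 5 nickel): glass=8 ivory=4 nickel=8
After 8 (consume 3 ivory): glass=8 ivory=1 nickel=8
After 9 (gather 9 ivory): glass=8 ivory=10 nickel=8
After 10 (consume 1 ivory): glass=8 ivory=9 nickel=8
After 11 (gather 8 tin): glass=8 ivory=9 nickel=8 tin=8
After 12 (gather 7 tin): glass=8 ivory=9 nickel=8 tin=15

Answer: glass=8 ivory=9 nickel=8 tin=15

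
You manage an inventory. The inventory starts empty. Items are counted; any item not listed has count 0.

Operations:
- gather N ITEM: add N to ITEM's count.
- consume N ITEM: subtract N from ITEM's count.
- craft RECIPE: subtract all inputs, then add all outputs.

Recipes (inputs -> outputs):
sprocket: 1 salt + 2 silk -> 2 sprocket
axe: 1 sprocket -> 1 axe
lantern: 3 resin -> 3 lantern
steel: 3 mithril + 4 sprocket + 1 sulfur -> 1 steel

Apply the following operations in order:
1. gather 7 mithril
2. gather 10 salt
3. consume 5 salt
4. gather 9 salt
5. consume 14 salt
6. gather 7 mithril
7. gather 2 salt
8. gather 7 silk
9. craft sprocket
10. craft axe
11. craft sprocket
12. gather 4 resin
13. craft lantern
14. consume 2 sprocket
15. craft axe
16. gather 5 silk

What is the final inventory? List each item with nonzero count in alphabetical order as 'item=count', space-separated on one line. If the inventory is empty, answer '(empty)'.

After 1 (gather 7 mithril): mithril=7
After 2 (gather 10 salt): mithril=7 salt=10
After 3 (consume 5 salt): mithril=7 salt=5
After 4 (gather 9 salt): mithril=7 salt=14
After 5 (consume 14 salt): mithril=7
After 6 (gather 7 mithril): mithril=14
After 7 (gather 2 salt): mithril=14 salt=2
After 8 (gather 7 silk): mithril=14 salt=2 silk=7
After 9 (craft sprocket): mithril=14 salt=1 silk=5 sprocket=2
After 10 (craft axe): axe=1 mithril=14 salt=1 silk=5 sprocket=1
After 11 (craft sprocket): axe=1 mithril=14 silk=3 sprocket=3
After 12 (gather 4 resin): axe=1 mithril=14 resin=4 silk=3 sprocket=3
After 13 (craft lantern): axe=1 lantern=3 mithril=14 resin=1 silk=3 sprocket=3
After 14 (consume 2 sprocket): axe=1 lantern=3 mithril=14 resin=1 silk=3 sprocket=1
After 15 (craft axe): axe=2 lantern=3 mithril=14 resin=1 silk=3
After 16 (gather 5 silk): axe=2 lantern=3 mithril=14 resin=1 silk=8

Answer: axe=2 lantern=3 mithril=14 resin=1 silk=8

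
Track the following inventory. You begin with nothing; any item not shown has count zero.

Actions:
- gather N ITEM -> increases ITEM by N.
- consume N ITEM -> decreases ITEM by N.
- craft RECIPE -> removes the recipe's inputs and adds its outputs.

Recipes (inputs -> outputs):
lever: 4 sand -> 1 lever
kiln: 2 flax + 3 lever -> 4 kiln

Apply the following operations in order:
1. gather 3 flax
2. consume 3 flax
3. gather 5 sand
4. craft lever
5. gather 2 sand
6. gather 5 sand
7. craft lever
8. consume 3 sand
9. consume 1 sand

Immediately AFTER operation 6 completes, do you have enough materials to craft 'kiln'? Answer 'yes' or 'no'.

After 1 (gather 3 flax): flax=3
After 2 (consume 3 flax): (empty)
After 3 (gather 5 sand): sand=5
After 4 (craft lever): lever=1 sand=1
After 5 (gather 2 sand): lever=1 sand=3
After 6 (gather 5 sand): lever=1 sand=8

Answer: no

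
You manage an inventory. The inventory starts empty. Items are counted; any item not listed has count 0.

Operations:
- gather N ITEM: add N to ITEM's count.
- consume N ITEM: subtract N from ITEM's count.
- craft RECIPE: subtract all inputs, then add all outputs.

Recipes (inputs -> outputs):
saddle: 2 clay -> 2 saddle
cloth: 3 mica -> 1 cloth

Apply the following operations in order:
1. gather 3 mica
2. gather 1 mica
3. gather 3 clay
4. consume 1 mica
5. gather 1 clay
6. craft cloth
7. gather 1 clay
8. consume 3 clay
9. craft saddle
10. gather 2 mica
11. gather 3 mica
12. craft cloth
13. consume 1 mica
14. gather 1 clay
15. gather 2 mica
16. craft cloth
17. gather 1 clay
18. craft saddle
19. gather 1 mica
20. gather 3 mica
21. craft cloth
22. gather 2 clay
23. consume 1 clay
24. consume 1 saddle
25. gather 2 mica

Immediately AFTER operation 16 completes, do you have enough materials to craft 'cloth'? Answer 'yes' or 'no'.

Answer: no

Derivation:
After 1 (gather 3 mica): mica=3
After 2 (gather 1 mica): mica=4
After 3 (gather 3 clay): clay=3 mica=4
After 4 (consume 1 mica): clay=3 mica=3
After 5 (gather 1 clay): clay=4 mica=3
After 6 (craft cloth): clay=4 cloth=1
After 7 (gather 1 clay): clay=5 cloth=1
After 8 (consume 3 clay): clay=2 cloth=1
After 9 (craft saddle): cloth=1 saddle=2
After 10 (gather 2 mica): cloth=1 mica=2 saddle=2
After 11 (gather 3 mica): cloth=1 mica=5 saddle=2
After 12 (craft cloth): cloth=2 mica=2 saddle=2
After 13 (consume 1 mica): cloth=2 mica=1 saddle=2
After 14 (gather 1 clay): clay=1 cloth=2 mica=1 saddle=2
After 15 (gather 2 mica): clay=1 cloth=2 mica=3 saddle=2
After 16 (craft cloth): clay=1 cloth=3 saddle=2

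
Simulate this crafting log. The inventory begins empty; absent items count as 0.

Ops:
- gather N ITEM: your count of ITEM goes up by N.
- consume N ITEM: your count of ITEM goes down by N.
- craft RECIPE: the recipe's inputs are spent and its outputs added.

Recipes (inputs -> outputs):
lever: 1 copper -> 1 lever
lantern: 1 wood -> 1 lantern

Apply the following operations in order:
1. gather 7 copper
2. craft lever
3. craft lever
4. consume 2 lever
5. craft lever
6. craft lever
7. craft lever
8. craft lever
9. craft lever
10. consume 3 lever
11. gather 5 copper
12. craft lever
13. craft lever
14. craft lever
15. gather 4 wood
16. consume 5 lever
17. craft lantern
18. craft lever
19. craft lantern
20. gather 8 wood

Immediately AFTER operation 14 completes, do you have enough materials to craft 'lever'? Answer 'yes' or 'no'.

Answer: yes

Derivation:
After 1 (gather 7 copper): copper=7
After 2 (craft lever): copper=6 lever=1
After 3 (craft lever): copper=5 lever=2
After 4 (consume 2 lever): copper=5
After 5 (craft lever): copper=4 lever=1
After 6 (craft lever): copper=3 lever=2
After 7 (craft lever): copper=2 lever=3
After 8 (craft lever): copper=1 lever=4
After 9 (craft lever): lever=5
After 10 (consume 3 lever): lever=2
After 11 (gather 5 copper): copper=5 lever=2
After 12 (craft lever): copper=4 lever=3
After 13 (craft lever): copper=3 lever=4
After 14 (craft lever): copper=2 lever=5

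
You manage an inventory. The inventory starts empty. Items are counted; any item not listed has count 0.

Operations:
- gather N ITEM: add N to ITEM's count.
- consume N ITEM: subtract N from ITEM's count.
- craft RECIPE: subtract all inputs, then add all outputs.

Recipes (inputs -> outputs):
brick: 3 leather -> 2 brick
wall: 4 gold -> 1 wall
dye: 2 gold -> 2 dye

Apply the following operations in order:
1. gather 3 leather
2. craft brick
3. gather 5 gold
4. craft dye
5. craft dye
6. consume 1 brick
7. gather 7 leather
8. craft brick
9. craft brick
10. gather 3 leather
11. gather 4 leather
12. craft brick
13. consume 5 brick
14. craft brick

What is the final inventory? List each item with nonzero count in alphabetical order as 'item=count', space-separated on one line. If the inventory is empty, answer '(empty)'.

Answer: brick=4 dye=4 gold=1 leather=2

Derivation:
After 1 (gather 3 leather): leather=3
After 2 (craft brick): brick=2
After 3 (gather 5 gold): brick=2 gold=5
After 4 (craft dye): brick=2 dye=2 gold=3
After 5 (craft dye): brick=2 dye=4 gold=1
After 6 (consume 1 brick): brick=1 dye=4 gold=1
After 7 (gather 7 leather): brick=1 dye=4 gold=1 leather=7
After 8 (craft brick): brick=3 dye=4 gold=1 leather=4
After 9 (craft brick): brick=5 dye=4 gold=1 leather=1
After 10 (gather 3 leather): brick=5 dye=4 gold=1 leather=4
After 11 (gather 4 leather): brick=5 dye=4 gold=1 leather=8
After 12 (craft brick): brick=7 dye=4 gold=1 leather=5
After 13 (consume 5 brick): brick=2 dye=4 gold=1 leather=5
After 14 (craft brick): brick=4 dye=4 gold=1 leather=2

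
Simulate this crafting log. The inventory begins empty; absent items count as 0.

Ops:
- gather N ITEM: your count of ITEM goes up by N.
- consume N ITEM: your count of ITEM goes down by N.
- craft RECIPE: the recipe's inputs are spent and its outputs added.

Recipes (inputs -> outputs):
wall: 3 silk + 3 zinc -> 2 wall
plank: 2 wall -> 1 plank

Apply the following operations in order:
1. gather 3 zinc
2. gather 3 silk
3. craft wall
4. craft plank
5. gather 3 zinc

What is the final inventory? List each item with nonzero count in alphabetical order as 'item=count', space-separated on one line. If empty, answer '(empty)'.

Answer: plank=1 zinc=3

Derivation:
After 1 (gather 3 zinc): zinc=3
After 2 (gather 3 silk): silk=3 zinc=3
After 3 (craft wall): wall=2
After 4 (craft plank): plank=1
After 5 (gather 3 zinc): plank=1 zinc=3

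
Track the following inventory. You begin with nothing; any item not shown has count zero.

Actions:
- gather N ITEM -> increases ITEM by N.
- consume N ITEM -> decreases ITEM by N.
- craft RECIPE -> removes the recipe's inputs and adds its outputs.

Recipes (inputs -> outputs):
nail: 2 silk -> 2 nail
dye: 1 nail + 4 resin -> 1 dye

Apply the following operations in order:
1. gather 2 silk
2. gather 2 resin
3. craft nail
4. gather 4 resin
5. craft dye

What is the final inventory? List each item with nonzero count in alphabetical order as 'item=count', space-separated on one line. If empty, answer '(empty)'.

After 1 (gather 2 silk): silk=2
After 2 (gather 2 resin): resin=2 silk=2
After 3 (craft nail): nail=2 resin=2
After 4 (gather 4 resin): nail=2 resin=6
After 5 (craft dye): dye=1 nail=1 resin=2

Answer: dye=1 nail=1 resin=2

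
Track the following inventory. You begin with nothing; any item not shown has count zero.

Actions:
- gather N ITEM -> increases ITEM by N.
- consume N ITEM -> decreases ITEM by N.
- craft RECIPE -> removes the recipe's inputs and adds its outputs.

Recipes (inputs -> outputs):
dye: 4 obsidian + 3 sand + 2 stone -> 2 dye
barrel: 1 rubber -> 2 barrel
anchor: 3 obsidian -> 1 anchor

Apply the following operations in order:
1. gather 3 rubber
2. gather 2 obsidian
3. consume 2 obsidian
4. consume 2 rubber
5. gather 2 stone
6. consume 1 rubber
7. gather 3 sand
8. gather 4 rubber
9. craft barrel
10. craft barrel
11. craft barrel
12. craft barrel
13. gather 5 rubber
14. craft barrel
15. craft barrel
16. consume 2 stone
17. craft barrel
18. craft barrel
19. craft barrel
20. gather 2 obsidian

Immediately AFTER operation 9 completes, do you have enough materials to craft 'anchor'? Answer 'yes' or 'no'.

Answer: no

Derivation:
After 1 (gather 3 rubber): rubber=3
After 2 (gather 2 obsidian): obsidian=2 rubber=3
After 3 (consume 2 obsidian): rubber=3
After 4 (consume 2 rubber): rubber=1
After 5 (gather 2 stone): rubber=1 stone=2
After 6 (consume 1 rubber): stone=2
After 7 (gather 3 sand): sand=3 stone=2
After 8 (gather 4 rubber): rubber=4 sand=3 stone=2
After 9 (craft barrel): barrel=2 rubber=3 sand=3 stone=2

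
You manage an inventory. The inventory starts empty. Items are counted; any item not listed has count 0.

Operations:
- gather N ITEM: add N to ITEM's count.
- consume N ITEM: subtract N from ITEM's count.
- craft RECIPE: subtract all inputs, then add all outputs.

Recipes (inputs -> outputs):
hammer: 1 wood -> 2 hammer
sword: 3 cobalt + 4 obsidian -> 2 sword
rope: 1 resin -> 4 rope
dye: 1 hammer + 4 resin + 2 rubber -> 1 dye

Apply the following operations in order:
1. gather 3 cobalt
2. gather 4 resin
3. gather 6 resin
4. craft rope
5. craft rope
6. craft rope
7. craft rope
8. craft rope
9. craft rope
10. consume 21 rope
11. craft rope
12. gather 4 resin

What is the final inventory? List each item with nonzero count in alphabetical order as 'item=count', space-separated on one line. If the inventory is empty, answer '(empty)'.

After 1 (gather 3 cobalt): cobalt=3
After 2 (gather 4 resin): cobalt=3 resin=4
After 3 (gather 6 resin): cobalt=3 resin=10
After 4 (craft rope): cobalt=3 resin=9 rope=4
After 5 (craft rope): cobalt=3 resin=8 rope=8
After 6 (craft rope): cobalt=3 resin=7 rope=12
After 7 (craft rope): cobalt=3 resin=6 rope=16
After 8 (craft rope): cobalt=3 resin=5 rope=20
After 9 (craft rope): cobalt=3 resin=4 rope=24
After 10 (consume 21 rope): cobalt=3 resin=4 rope=3
After 11 (craft rope): cobalt=3 resin=3 rope=7
After 12 (gather 4 resin): cobalt=3 resin=7 rope=7

Answer: cobalt=3 resin=7 rope=7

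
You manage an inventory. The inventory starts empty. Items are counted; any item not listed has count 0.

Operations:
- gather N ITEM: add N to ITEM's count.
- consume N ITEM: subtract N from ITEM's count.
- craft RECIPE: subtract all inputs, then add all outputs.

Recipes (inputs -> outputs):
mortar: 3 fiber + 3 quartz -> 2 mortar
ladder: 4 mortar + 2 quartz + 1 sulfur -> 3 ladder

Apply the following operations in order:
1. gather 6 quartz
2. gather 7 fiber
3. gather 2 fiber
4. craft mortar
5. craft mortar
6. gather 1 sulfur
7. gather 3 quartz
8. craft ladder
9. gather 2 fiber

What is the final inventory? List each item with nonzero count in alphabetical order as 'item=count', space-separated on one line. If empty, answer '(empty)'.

After 1 (gather 6 quartz): quartz=6
After 2 (gather 7 fiber): fiber=7 quartz=6
After 3 (gather 2 fiber): fiber=9 quartz=6
After 4 (craft mortar): fiber=6 mortar=2 quartz=3
After 5 (craft mortar): fiber=3 mortar=4
After 6 (gather 1 sulfur): fiber=3 mortar=4 sulfur=1
After 7 (gather 3 quartz): fiber=3 mortar=4 quartz=3 sulfur=1
After 8 (craft ladder): fiber=3 ladder=3 quartz=1
After 9 (gather 2 fiber): fiber=5 ladder=3 quartz=1

Answer: fiber=5 ladder=3 quartz=1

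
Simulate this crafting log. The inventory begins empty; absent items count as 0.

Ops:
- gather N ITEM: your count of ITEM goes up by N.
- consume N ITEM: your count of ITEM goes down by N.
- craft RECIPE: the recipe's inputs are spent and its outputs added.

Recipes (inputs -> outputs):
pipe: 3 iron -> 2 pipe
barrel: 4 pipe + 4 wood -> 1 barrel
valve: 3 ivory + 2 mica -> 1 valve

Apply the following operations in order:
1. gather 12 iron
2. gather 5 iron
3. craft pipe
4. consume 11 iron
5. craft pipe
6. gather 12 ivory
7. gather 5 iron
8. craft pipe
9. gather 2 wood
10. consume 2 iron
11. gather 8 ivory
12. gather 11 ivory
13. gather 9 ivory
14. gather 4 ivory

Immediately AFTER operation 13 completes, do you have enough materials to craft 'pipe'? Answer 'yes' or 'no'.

After 1 (gather 12 iron): iron=12
After 2 (gather 5 iron): iron=17
After 3 (craft pipe): iron=14 pipe=2
After 4 (consume 11 iron): iron=3 pipe=2
After 5 (craft pipe): pipe=4
After 6 (gather 12 ivory): ivory=12 pipe=4
After 7 (gather 5 iron): iron=5 ivory=12 pipe=4
After 8 (craft pipe): iron=2 ivory=12 pipe=6
After 9 (gather 2 wood): iron=2 ivory=12 pipe=6 wood=2
After 10 (consume 2 iron): ivory=12 pipe=6 wood=2
After 11 (gather 8 ivory): ivory=20 pipe=6 wood=2
After 12 (gather 11 ivory): ivory=31 pipe=6 wood=2
After 13 (gather 9 ivory): ivory=40 pipe=6 wood=2

Answer: no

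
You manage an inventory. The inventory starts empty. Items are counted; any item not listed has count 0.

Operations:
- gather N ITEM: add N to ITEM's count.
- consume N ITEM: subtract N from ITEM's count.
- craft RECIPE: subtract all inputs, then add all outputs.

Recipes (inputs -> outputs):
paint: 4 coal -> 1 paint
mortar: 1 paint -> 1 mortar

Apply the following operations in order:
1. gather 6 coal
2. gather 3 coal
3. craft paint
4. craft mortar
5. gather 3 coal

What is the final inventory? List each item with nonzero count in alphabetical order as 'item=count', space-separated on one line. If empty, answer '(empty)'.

Answer: coal=8 mortar=1

Derivation:
After 1 (gather 6 coal): coal=6
After 2 (gather 3 coal): coal=9
After 3 (craft paint): coal=5 paint=1
After 4 (craft mortar): coal=5 mortar=1
After 5 (gather 3 coal): coal=8 mortar=1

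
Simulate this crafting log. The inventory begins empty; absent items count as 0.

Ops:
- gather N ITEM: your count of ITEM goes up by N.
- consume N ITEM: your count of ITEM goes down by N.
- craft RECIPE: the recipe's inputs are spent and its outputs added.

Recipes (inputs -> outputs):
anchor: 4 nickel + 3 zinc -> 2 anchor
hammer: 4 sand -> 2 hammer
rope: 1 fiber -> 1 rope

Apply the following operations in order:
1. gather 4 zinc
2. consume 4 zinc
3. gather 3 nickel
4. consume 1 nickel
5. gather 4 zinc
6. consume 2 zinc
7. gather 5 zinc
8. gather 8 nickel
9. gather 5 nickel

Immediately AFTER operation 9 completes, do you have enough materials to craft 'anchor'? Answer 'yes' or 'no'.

After 1 (gather 4 zinc): zinc=4
After 2 (consume 4 zinc): (empty)
After 3 (gather 3 nickel): nickel=3
After 4 (consume 1 nickel): nickel=2
After 5 (gather 4 zinc): nickel=2 zinc=4
After 6 (consume 2 zinc): nickel=2 zinc=2
After 7 (gather 5 zinc): nickel=2 zinc=7
After 8 (gather 8 nickel): nickel=10 zinc=7
After 9 (gather 5 nickel): nickel=15 zinc=7

Answer: yes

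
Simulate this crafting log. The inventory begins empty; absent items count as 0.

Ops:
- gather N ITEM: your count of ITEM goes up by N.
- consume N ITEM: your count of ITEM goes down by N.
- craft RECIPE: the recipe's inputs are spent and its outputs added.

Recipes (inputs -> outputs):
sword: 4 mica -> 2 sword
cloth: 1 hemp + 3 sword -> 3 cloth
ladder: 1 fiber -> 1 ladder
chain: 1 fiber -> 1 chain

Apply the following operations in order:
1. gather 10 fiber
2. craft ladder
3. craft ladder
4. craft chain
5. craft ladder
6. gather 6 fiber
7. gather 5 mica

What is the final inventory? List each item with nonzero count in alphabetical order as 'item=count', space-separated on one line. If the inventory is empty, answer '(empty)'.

Answer: chain=1 fiber=12 ladder=3 mica=5

Derivation:
After 1 (gather 10 fiber): fiber=10
After 2 (craft ladder): fiber=9 ladder=1
After 3 (craft ladder): fiber=8 ladder=2
After 4 (craft chain): chain=1 fiber=7 ladder=2
After 5 (craft ladder): chain=1 fiber=6 ladder=3
After 6 (gather 6 fiber): chain=1 fiber=12 ladder=3
After 7 (gather 5 mica): chain=1 fiber=12 ladder=3 mica=5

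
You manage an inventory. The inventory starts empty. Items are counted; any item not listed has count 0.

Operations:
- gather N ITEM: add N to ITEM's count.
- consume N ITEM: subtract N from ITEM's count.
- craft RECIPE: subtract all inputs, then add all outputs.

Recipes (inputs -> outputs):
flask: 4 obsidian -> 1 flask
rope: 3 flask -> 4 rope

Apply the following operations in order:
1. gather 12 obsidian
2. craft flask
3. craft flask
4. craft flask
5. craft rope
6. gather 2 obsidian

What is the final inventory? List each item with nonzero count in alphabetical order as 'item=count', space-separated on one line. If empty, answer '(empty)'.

Answer: obsidian=2 rope=4

Derivation:
After 1 (gather 12 obsidian): obsidian=12
After 2 (craft flask): flask=1 obsidian=8
After 3 (craft flask): flask=2 obsidian=4
After 4 (craft flask): flask=3
After 5 (craft rope): rope=4
After 6 (gather 2 obsidian): obsidian=2 rope=4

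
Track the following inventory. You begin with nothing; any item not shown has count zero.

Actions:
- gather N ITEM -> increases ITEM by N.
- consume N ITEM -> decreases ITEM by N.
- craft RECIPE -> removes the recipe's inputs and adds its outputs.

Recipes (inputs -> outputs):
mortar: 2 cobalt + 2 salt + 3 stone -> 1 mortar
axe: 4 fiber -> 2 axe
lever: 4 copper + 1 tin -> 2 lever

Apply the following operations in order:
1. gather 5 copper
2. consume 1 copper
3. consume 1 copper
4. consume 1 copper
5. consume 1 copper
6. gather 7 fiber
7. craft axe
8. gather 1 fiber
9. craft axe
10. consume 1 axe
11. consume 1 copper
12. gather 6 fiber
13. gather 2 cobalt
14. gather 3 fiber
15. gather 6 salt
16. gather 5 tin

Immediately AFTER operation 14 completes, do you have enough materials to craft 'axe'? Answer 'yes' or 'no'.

After 1 (gather 5 copper): copper=5
After 2 (consume 1 copper): copper=4
After 3 (consume 1 copper): copper=3
After 4 (consume 1 copper): copper=2
After 5 (consume 1 copper): copper=1
After 6 (gather 7 fiber): copper=1 fiber=7
After 7 (craft axe): axe=2 copper=1 fiber=3
After 8 (gather 1 fiber): axe=2 copper=1 fiber=4
After 9 (craft axe): axe=4 copper=1
After 10 (consume 1 axe): axe=3 copper=1
After 11 (consume 1 copper): axe=3
After 12 (gather 6 fiber): axe=3 fiber=6
After 13 (gather 2 cobalt): axe=3 cobalt=2 fiber=6
After 14 (gather 3 fiber): axe=3 cobalt=2 fiber=9

Answer: yes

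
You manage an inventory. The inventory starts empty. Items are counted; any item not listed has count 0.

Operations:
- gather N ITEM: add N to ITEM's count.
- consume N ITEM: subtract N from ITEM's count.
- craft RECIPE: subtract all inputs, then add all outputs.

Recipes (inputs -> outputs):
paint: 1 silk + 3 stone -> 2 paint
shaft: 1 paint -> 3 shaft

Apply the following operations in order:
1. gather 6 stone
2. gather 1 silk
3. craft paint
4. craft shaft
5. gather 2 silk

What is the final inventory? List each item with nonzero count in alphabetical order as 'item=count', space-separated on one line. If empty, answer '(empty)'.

After 1 (gather 6 stone): stone=6
After 2 (gather 1 silk): silk=1 stone=6
After 3 (craft paint): paint=2 stone=3
After 4 (craft shaft): paint=1 shaft=3 stone=3
After 5 (gather 2 silk): paint=1 shaft=3 silk=2 stone=3

Answer: paint=1 shaft=3 silk=2 stone=3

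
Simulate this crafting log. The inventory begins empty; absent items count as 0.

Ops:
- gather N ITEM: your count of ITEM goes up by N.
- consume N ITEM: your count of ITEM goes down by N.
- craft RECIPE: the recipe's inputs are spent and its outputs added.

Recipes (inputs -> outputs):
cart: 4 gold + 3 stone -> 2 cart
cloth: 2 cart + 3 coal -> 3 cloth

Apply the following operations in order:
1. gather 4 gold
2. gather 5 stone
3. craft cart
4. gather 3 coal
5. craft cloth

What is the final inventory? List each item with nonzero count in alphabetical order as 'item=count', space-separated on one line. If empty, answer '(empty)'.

After 1 (gather 4 gold): gold=4
After 2 (gather 5 stone): gold=4 stone=5
After 3 (craft cart): cart=2 stone=2
After 4 (gather 3 coal): cart=2 coal=3 stone=2
After 5 (craft cloth): cloth=3 stone=2

Answer: cloth=3 stone=2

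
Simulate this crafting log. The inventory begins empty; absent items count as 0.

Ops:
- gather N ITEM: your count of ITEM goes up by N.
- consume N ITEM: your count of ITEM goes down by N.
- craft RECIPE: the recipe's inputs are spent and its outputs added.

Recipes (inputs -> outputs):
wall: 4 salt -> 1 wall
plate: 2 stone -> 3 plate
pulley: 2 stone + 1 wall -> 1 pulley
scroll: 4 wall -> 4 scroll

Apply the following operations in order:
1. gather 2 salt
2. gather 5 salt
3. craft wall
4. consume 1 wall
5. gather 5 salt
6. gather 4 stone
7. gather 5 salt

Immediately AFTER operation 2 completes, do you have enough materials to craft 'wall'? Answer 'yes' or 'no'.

After 1 (gather 2 salt): salt=2
After 2 (gather 5 salt): salt=7

Answer: yes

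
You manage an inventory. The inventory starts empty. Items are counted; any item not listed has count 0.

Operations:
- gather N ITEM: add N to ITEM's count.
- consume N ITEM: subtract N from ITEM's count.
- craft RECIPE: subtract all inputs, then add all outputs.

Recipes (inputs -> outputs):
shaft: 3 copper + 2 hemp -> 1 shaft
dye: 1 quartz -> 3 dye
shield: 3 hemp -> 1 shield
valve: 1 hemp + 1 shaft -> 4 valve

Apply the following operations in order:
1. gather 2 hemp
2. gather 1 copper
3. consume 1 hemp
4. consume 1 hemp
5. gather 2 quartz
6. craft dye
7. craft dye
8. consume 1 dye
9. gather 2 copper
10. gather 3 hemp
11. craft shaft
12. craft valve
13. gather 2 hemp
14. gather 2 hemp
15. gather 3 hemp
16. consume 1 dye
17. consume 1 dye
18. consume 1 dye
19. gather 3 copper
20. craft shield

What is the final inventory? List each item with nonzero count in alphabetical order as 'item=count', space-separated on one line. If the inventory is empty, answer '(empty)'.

Answer: copper=3 dye=2 hemp=4 shield=1 valve=4

Derivation:
After 1 (gather 2 hemp): hemp=2
After 2 (gather 1 copper): copper=1 hemp=2
After 3 (consume 1 hemp): copper=1 hemp=1
After 4 (consume 1 hemp): copper=1
After 5 (gather 2 quartz): copper=1 quartz=2
After 6 (craft dye): copper=1 dye=3 quartz=1
After 7 (craft dye): copper=1 dye=6
After 8 (consume 1 dye): copper=1 dye=5
After 9 (gather 2 copper): copper=3 dye=5
After 10 (gather 3 hemp): copper=3 dye=5 hemp=3
After 11 (craft shaft): dye=5 hemp=1 shaft=1
After 12 (craft valve): dye=5 valve=4
After 13 (gather 2 hemp): dye=5 hemp=2 valve=4
After 14 (gather 2 hemp): dye=5 hemp=4 valve=4
After 15 (gather 3 hemp): dye=5 hemp=7 valve=4
After 16 (consume 1 dye): dye=4 hemp=7 valve=4
After 17 (consume 1 dye): dye=3 hemp=7 valve=4
After 18 (consume 1 dye): dye=2 hemp=7 valve=4
After 19 (gather 3 copper): copper=3 dye=2 hemp=7 valve=4
After 20 (craft shield): copper=3 dye=2 hemp=4 shield=1 valve=4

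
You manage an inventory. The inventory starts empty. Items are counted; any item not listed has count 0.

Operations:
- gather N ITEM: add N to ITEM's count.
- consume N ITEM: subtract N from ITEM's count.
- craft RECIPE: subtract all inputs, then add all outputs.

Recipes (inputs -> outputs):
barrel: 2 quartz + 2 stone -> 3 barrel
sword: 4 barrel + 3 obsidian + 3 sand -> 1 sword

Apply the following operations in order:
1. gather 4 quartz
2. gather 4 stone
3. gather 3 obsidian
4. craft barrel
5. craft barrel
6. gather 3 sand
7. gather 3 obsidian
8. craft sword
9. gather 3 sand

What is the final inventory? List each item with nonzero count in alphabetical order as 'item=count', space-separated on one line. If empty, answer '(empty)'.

After 1 (gather 4 quartz): quartz=4
After 2 (gather 4 stone): quartz=4 stone=4
After 3 (gather 3 obsidian): obsidian=3 quartz=4 stone=4
After 4 (craft barrel): barrel=3 obsidian=3 quartz=2 stone=2
After 5 (craft barrel): barrel=6 obsidian=3
After 6 (gather 3 sand): barrel=6 obsidian=3 sand=3
After 7 (gather 3 obsidian): barrel=6 obsidian=6 sand=3
After 8 (craft sword): barrel=2 obsidian=3 sword=1
After 9 (gather 3 sand): barrel=2 obsidian=3 sand=3 sword=1

Answer: barrel=2 obsidian=3 sand=3 sword=1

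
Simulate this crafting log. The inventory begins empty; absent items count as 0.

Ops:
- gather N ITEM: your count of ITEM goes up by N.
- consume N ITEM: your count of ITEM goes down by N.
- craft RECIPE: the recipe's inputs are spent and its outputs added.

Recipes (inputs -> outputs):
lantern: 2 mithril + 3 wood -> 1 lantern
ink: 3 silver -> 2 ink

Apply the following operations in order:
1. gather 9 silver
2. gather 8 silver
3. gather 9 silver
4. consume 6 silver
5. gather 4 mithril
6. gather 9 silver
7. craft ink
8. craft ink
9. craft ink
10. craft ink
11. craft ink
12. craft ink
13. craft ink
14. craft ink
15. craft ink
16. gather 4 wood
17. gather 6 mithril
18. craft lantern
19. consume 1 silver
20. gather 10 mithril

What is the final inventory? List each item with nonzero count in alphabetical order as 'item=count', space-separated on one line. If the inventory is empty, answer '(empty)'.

After 1 (gather 9 silver): silver=9
After 2 (gather 8 silver): silver=17
After 3 (gather 9 silver): silver=26
After 4 (consume 6 silver): silver=20
After 5 (gather 4 mithril): mithril=4 silver=20
After 6 (gather 9 silver): mithril=4 silver=29
After 7 (craft ink): ink=2 mithril=4 silver=26
After 8 (craft ink): ink=4 mithril=4 silver=23
After 9 (craft ink): ink=6 mithril=4 silver=20
After 10 (craft ink): ink=8 mithril=4 silver=17
After 11 (craft ink): ink=10 mithril=4 silver=14
After 12 (craft ink): ink=12 mithril=4 silver=11
After 13 (craft ink): ink=14 mithril=4 silver=8
After 14 (craft ink): ink=16 mithril=4 silver=5
After 15 (craft ink): ink=18 mithril=4 silver=2
After 16 (gather 4 wood): ink=18 mithril=4 silver=2 wood=4
After 17 (gather 6 mithril): ink=18 mithril=10 silver=2 wood=4
After 18 (craft lantern): ink=18 lantern=1 mithril=8 silver=2 wood=1
After 19 (consume 1 silver): ink=18 lantern=1 mithril=8 silver=1 wood=1
After 20 (gather 10 mithril): ink=18 lantern=1 mithril=18 silver=1 wood=1

Answer: ink=18 lantern=1 mithril=18 silver=1 wood=1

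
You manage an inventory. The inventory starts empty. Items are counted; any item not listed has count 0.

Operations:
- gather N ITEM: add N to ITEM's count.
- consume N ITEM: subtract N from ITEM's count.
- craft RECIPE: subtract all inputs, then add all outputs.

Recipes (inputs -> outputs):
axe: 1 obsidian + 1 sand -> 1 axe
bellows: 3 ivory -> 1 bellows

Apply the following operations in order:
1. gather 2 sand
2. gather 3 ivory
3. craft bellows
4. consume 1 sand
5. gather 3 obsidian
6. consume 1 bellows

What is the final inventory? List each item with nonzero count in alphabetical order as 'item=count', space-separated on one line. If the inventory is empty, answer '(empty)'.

Answer: obsidian=3 sand=1

Derivation:
After 1 (gather 2 sand): sand=2
After 2 (gather 3 ivory): ivory=3 sand=2
After 3 (craft bellows): bellows=1 sand=2
After 4 (consume 1 sand): bellows=1 sand=1
After 5 (gather 3 obsidian): bellows=1 obsidian=3 sand=1
After 6 (consume 1 bellows): obsidian=3 sand=1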